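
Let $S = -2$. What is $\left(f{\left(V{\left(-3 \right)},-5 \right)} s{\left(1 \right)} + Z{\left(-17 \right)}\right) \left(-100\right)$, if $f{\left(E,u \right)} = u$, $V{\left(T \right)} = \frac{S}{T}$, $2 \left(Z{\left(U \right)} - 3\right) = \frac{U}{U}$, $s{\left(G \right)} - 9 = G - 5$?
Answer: $2150$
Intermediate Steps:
$s{\left(G \right)} = 4 + G$ ($s{\left(G \right)} = 9 + \left(G - 5\right) = 9 + \left(-5 + G\right) = 4 + G$)
$Z{\left(U \right)} = \frac{7}{2}$ ($Z{\left(U \right)} = 3 + \frac{U \frac{1}{U}}{2} = 3 + \frac{1}{2} \cdot 1 = 3 + \frac{1}{2} = \frac{7}{2}$)
$V{\left(T \right)} = - \frac{2}{T}$
$\left(f{\left(V{\left(-3 \right)},-5 \right)} s{\left(1 \right)} + Z{\left(-17 \right)}\right) \left(-100\right) = \left(- 5 \left(4 + 1\right) + \frac{7}{2}\right) \left(-100\right) = \left(\left(-5\right) 5 + \frac{7}{2}\right) \left(-100\right) = \left(-25 + \frac{7}{2}\right) \left(-100\right) = \left(- \frac{43}{2}\right) \left(-100\right) = 2150$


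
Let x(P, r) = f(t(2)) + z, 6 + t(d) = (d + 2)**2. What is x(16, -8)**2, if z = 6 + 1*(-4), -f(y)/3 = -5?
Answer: 289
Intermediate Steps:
t(d) = -6 + (2 + d)**2 (t(d) = -6 + (d + 2)**2 = -6 + (2 + d)**2)
f(y) = 15 (f(y) = -3*(-5) = 15)
z = 2 (z = 6 - 4 = 2)
x(P, r) = 17 (x(P, r) = 15 + 2 = 17)
x(16, -8)**2 = 17**2 = 289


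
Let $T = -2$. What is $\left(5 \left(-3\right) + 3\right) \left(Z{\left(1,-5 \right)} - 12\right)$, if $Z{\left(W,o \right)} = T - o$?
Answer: $108$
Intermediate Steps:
$Z{\left(W,o \right)} = -2 - o$
$\left(5 \left(-3\right) + 3\right) \left(Z{\left(1,-5 \right)} - 12\right) = \left(5 \left(-3\right) + 3\right) \left(\left(-2 - -5\right) - 12\right) = \left(-15 + 3\right) \left(\left(-2 + 5\right) - 12\right) = - 12 \left(3 - 12\right) = \left(-12\right) \left(-9\right) = 108$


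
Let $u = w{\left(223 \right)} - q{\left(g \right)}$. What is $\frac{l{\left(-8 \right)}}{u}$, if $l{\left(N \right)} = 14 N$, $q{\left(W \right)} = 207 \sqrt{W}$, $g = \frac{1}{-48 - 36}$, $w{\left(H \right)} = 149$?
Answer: $- \frac{467264}{635911} - \frac{15456 i \sqrt{21}}{635911} \approx -0.73479 - 0.11138 i$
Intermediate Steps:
$g = - \frac{1}{84}$ ($g = \frac{1}{-84} = - \frac{1}{84} \approx -0.011905$)
$u = 149 - \frac{69 i \sqrt{21}}{14}$ ($u = 149 - 207 \sqrt{- \frac{1}{84}} = 149 - 207 \frac{i \sqrt{21}}{42} = 149 - \frac{69 i \sqrt{21}}{14} \approx 149.0 - 22.586 i$)
$\frac{l{\left(-8 \right)}}{u} = \frac{14 \left(-8\right)}{149 - \frac{69 i \sqrt{21}}{14}} = - \frac{112}{149 - \frac{69 i \sqrt{21}}{14}}$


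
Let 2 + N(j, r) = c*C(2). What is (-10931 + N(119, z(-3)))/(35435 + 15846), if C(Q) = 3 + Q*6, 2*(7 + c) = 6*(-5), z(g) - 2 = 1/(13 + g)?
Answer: -11263/51281 ≈ -0.21963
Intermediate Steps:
z(g) = 2 + 1/(13 + g)
c = -22 (c = -7 + (6*(-5))/2 = -7 + (½)*(-30) = -7 - 15 = -22)
C(Q) = 3 + 6*Q
N(j, r) = -332 (N(j, r) = -2 - 22*(3 + 6*2) = -2 - 22*(3 + 12) = -2 - 22*15 = -2 - 330 = -332)
(-10931 + N(119, z(-3)))/(35435 + 15846) = (-10931 - 332)/(35435 + 15846) = -11263/51281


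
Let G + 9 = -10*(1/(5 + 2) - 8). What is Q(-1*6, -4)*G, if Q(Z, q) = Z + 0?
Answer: -2922/7 ≈ -417.43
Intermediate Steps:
Q(Z, q) = Z
G = 487/7 (G = -9 - 10*(1/(5 + 2) - 8) = -9 - 10*(1/7 - 8) = -9 - 10*(-55/7) = -9 + 550/7 = 487/7 ≈ 69.571)
Q(-1*6, -4)*G = -1*6*(487/7) = -6*487/7 = -2922/7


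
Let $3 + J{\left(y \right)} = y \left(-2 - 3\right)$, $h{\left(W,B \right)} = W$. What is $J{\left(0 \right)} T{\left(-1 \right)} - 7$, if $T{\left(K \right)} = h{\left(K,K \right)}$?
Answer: $-4$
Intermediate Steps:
$T{\left(K \right)} = K$
$J{\left(y \right)} = -3 - 5 y$ ($J{\left(y \right)} = -3 + y \left(-2 - 3\right) = -3 + y \left(-5\right) = -3 - 5 y$)
$J{\left(0 \right)} T{\left(-1 \right)} - 7 = \left(-3 - 0\right) \left(-1\right) - 7 = \left(-3 + 0\right) \left(-1\right) - 7 = \left(-3\right) \left(-1\right) - 7 = 3 - 7 = -4$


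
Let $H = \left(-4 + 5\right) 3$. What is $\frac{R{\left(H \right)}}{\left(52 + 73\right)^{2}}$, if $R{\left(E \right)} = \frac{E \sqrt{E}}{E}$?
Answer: $\frac{\sqrt{3}}{15625} \approx 0.00011085$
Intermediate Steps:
$H = 3$ ($H = 1 \cdot 3 = 3$)
$R{\left(E \right)} = \sqrt{E}$ ($R{\left(E \right)} = \frac{E^{\frac{3}{2}}}{E} = \sqrt{E}$)
$\frac{R{\left(H \right)}}{\left(52 + 73\right)^{2}} = \frac{\sqrt{3}}{\left(52 + 73\right)^{2}} = \frac{\sqrt{3}}{125^{2}} = \frac{\sqrt{3}}{15625}$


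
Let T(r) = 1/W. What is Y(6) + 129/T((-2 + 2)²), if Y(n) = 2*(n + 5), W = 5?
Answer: 667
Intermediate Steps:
T(r) = ⅕ (T(r) = 1/5 = ⅕)
Y(n) = 10 + 2*n (Y(n) = 2*(5 + n) = 10 + 2*n)
Y(6) + 129/T((-2 + 2)²) = (10 + 2*6) + 129/(⅕) = (10 + 12) + 5*129 = 22 + 645 = 667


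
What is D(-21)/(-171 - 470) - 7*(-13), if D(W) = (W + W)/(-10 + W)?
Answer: 1808219/19871 ≈ 90.998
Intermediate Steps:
D(W) = 2*W/(-10 + W) (D(W) = (2*W)/(-10 + W) = 2*W/(-10 + W))
D(-21)/(-171 - 470) - 7*(-13) = (2*(-21)/(-10 - 21))/(-171 - 470) - 7*(-13) = (2*(-21)/(-31))/(-641) + 91 = -2*(-21)*(-1)/(641*31) + 91 = -1/641*42/31 + 91 = -42/19871 + 91 = 1808219/19871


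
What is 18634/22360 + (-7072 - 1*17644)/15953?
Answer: -2969553/4147780 ≈ -0.71594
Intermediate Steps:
18634/22360 + (-7072 - 1*17644)/15953 = 18634*(1/22360) + (-7072 - 17644)*(1/15953) = 9317/11180 - 24716*1/15953 = 9317/11180 - 24716/15953 = -2969553/4147780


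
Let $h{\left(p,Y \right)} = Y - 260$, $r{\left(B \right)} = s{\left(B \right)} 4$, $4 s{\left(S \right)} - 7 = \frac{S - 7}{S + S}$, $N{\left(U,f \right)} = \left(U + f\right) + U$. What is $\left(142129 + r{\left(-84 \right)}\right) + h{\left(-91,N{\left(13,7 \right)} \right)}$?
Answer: $\frac{3405829}{24} \approx 1.4191 \cdot 10^{5}$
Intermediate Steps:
$N{\left(U,f \right)} = f + 2 U$
$s{\left(S \right)} = \frac{7}{4} + \frac{-7 + S}{8 S}$ ($s{\left(S \right)} = \frac{7}{4} + \frac{\left(S - 7\right) \frac{1}{S + S}}{4} = \frac{7}{4} + \frac{\left(-7 + S\right) \frac{1}{2 S}}{4} = \frac{7}{4} + \frac{\frac{1}{2} \frac{1}{S} \left(-7 + S\right)}{4} = \frac{7}{4} + \frac{-7 + S}{8 S}$)
$r{\left(B \right)} = \frac{-7 + 15 B}{2 B}$ ($r{\left(B \right)} = \frac{-7 + 15 B}{8 B} 4 = \frac{-7 + 15 B}{2 B}$)
$h{\left(p,Y \right)} = -260 + Y$
$\left(142129 + r{\left(-84 \right)}\right) + h{\left(-91,N{\left(13,7 \right)} \right)} = \left(142129 + \frac{-7 + 15 \left(-84\right)}{2 \left(-84\right)}\right) + \left(-260 + \left(7 + 2 \cdot 13\right)\right) = \left(142129 + \frac{1}{2} \left(- \frac{1}{84}\right) \left(-7 - 1260\right)\right) + \left(-260 + \left(7 + 26\right)\right) = \left(142129 + \frac{1}{2} \left(- \frac{1}{84}\right) \left(-1267\right)\right) + \left(-260 + 33\right) = \left(142129 + \frac{181}{24}\right) - 227 = \frac{3411277}{24} - 227 = \frac{3405829}{24}$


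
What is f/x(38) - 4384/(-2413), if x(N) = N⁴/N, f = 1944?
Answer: 1613485/871093 ≈ 1.8523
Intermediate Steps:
x(N) = N³
f/x(38) - 4384/(-2413) = 1944/(38³) - 4384/(-2413) = 1944/54872 - 4384*(-1/2413) = 1944*(1/54872) + 4384/2413 = 243/6859 + 4384/2413 = 1613485/871093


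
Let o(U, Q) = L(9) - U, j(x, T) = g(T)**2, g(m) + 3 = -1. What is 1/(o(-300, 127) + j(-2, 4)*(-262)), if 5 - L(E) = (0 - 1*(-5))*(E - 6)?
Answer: -1/3902 ≈ -0.00025628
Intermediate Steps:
g(m) = -4 (g(m) = -3 - 1 = -4)
L(E) = 35 - 5*E (L(E) = 5 - (0 - 1*(-5))*(E - 6) = 5 - (0 + 5)*(-6 + E) = 5 - 5*(-6 + E) = 5 - (-30 + 5*E) = 5 + (30 - 5*E) = 35 - 5*E)
j(x, T) = 16 (j(x, T) = (-4)**2 = 16)
o(U, Q) = -10 - U (o(U, Q) = (35 - 5*9) - U = (35 - 45) - U = -10 - U)
1/(o(-300, 127) + j(-2, 4)*(-262)) = 1/((-10 - 1*(-300)) + 16*(-262)) = 1/((-10 + 300) - 4192) = 1/(290 - 4192) = 1/(-3902) = -1/3902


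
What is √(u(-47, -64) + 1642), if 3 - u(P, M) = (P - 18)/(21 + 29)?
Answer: √164630/10 ≈ 40.575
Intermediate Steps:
u(P, M) = 84/25 - P/50 (u(P, M) = 3 - (P - 18)/(21 + 29) = 3 - (-18 + P)/50 = 3 - (-9/25 + P/50) = 3 + (9/25 - P/50) = 84/25 - P/50)
√(u(-47, -64) + 1642) = √((84/25 - 1/50*(-47)) + 1642) = √((84/25 + 47/50) + 1642) = √(43/10 + 1642) = √(16463/10) = √164630/10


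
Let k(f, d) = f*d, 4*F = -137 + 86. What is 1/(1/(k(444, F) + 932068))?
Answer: 926407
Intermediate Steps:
F = -51/4 (F = (-137 + 86)/4 = (1/4)*(-51) = -51/4 ≈ -12.750)
k(f, d) = d*f
1/(1/(k(444, F) + 932068)) = 1/(1/(-51/4*444 + 932068)) = 1/(1/(-5661 + 932068)) = 1/(1/926407) = 926407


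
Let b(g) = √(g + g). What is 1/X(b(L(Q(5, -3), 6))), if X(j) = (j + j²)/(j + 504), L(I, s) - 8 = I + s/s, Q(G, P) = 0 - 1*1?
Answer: 127/5 ≈ 25.400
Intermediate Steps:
Q(G, P) = -1 (Q(G, P) = 0 - 1 = -1)
L(I, s) = 9 + I (L(I, s) = 8 + (I + s/s) = 8 + (I + 1) = 8 + (1 + I) = 9 + I)
b(g) = √2*√g (b(g) = √(2*g) = √2*√g)
X(j) = (j + j²)/(504 + j)
1/X(b(L(Q(5, -3), 6))) = 1/((√2*√(9 - 1))*(1 + √2*√(9 - 1))/(504 + √2*√(9 - 1))) = 1/((√2*√8)*(1 + √2*√8)/(504 + √2*√8)) = 1/((√2*(2*√2))*(1 + √2*(2*√2))/(504 + √2*(2*√2))) = 1/(4*(1 + 4)/(504 + 4)) = 1/(4*5/508) = 1/(4*(1/508)*5) = 1/(5/127) = 127/5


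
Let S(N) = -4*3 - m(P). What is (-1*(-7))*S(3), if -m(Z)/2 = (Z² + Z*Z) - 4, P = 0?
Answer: -140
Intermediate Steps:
m(Z) = 8 - 4*Z² (m(Z) = -2*((Z² + Z*Z) - 4) = -2*((Z² + Z²) - 4) = -2*(2*Z² - 4) = -2*(-4 + 2*Z²) = 8 - 4*Z²)
S(N) = -20 (S(N) = -4*3 - (8 - 4*0²) = -12 - (8 - 4*0) = -12 - (8 + 0) = -12 - 1*8 = -12 - 8 = -20)
(-1*(-7))*S(3) = -1*(-7)*(-20) = 7*(-20) = -140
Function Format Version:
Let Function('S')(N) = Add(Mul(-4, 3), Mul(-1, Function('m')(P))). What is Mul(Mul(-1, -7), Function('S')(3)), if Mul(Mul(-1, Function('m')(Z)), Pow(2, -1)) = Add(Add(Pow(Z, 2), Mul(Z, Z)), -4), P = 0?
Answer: -140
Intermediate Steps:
Function('m')(Z) = Add(8, Mul(-4, Pow(Z, 2))) (Function('m')(Z) = Mul(-2, Add(Add(Pow(Z, 2), Mul(Z, Z)), -4)) = Mul(-2, Add(Add(Pow(Z, 2), Pow(Z, 2)), -4)) = Mul(-2, Add(Mul(2, Pow(Z, 2)), -4)) = Mul(-2, Add(-4, Mul(2, Pow(Z, 2)))) = Add(8, Mul(-4, Pow(Z, 2))))
Function('S')(N) = -20 (Function('S')(N) = Add(Mul(-4, 3), Mul(-1, Add(8, Mul(-4, Pow(0, 2))))) = Add(-12, Mul(-1, Add(8, Mul(-4, 0)))) = Add(-12, Mul(-1, Add(8, 0))) = Add(-12, Mul(-1, 8)) = Add(-12, -8) = -20)
Mul(Mul(-1, -7), Function('S')(3)) = Mul(Mul(-1, -7), -20) = Mul(7, -20) = -140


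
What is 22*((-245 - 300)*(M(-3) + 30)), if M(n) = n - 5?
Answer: -263780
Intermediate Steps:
M(n) = -5 + n
22*((-245 - 300)*(M(-3) + 30)) = 22*((-245 - 300)*((-5 - 3) + 30)) = 22*(-545*(-8 + 30)) = 22*(-545*22) = 22*(-11990) = -263780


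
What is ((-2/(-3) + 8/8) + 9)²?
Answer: 1024/9 ≈ 113.78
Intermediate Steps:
((-2/(-3) + 8/8) + 9)² = ((-2*(-⅓) + 8*(⅛)) + 9)² = ((⅔ + 1) + 9)² = (5/3 + 9)² = (32/3)² = 1024/9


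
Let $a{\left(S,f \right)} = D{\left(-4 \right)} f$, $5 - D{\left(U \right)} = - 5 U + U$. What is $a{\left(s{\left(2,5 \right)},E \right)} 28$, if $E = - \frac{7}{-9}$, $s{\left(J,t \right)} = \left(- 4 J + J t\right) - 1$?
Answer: $- \frac{2156}{9} \approx -239.56$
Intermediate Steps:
$D{\left(U \right)} = 5 + 4 U$ ($D{\left(U \right)} = 5 - \left(- 5 U + U\right) = 5 - - 4 U = 5 + 4 U$)
$s{\left(J,t \right)} = -1 - 4 J + J t$
$E = \frac{7}{9}$ ($E = \left(-7\right) \left(- \frac{1}{9}\right) = \frac{7}{9} \approx 0.77778$)
$a{\left(S,f \right)} = - 11 f$ ($a{\left(S,f \right)} = \left(5 + 4 \left(-4\right)\right) f = \left(5 - 16\right) f = - 11 f$)
$a{\left(s{\left(2,5 \right)},E \right)} 28 = \left(-11\right) \frac{7}{9} \cdot 28 = \left(- \frac{77}{9}\right) 28 = - \frac{2156}{9}$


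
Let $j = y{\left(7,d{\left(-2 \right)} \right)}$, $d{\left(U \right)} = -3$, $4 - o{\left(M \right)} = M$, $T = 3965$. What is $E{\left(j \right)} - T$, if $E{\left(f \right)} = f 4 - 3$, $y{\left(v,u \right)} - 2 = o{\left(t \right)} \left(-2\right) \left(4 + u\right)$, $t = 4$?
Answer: $-3960$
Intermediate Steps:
$o{\left(M \right)} = 4 - M$
$y{\left(v,u \right)} = 2$ ($y{\left(v,u \right)} = 2 + \left(4 - 4\right) \left(-2\right) \left(4 + u\right) = 2 + 0 \left(-2\right) \left(4 + u\right) = 2 + 0 \left(4 + u\right) = 2 + 0 = 2$)
$j = 2$
$E{\left(f \right)} = -3 + 4 f$ ($E{\left(f \right)} = 4 f - 3 = -3 + 4 f$)
$E{\left(j \right)} - T = \left(-3 + 4 \cdot 2\right) - 3965 = \left(-3 + 8\right) - 3965 = 5 - 3965 = -3960$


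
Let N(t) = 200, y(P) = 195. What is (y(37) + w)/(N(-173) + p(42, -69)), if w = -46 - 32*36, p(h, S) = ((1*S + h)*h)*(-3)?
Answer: -1003/3602 ≈ -0.27846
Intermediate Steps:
p(h, S) = -3*h*(S + h) (p(h, S) = ((S + h)*h)*(-3) = (h*(S + h))*(-3) = -3*h*(S + h))
w = -1198 (w = -46 - 1152 = -1198)
(y(37) + w)/(N(-173) + p(42, -69)) = (195 - 1198)/(200 - 3*42*(-69 + 42)) = -1003/(200 - 3*42*(-27)) = -1003/(200 + 3402) = -1003/3602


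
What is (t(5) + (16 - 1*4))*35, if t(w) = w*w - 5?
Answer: 1120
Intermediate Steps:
t(w) = -5 + w² (t(w) = w² - 5 = -5 + w²)
(t(5) + (16 - 1*4))*35 = ((-5 + 5²) + (16 - 1*4))*35 = ((-5 + 25) + (16 - 4))*35 = (20 + 12)*35 = 32*35 = 1120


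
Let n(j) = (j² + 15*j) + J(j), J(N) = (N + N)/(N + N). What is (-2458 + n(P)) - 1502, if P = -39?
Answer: -3023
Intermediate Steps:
J(N) = 1 (J(N) = (2*N)/((2*N)) = (2*N)*(1/(2*N)) = 1)
n(j) = 1 + j² + 15*j (n(j) = (j² + 15*j) + 1 = 1 + j² + 15*j)
(-2458 + n(P)) - 1502 = (-2458 + (1 + (-39)² + 15*(-39))) - 1502 = (-2458 + (1 + 1521 - 585)) - 1502 = (-2458 + 937) - 1502 = -1521 - 1502 = -3023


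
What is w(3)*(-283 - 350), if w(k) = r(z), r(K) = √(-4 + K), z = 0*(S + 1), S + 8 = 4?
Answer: -1266*I ≈ -1266.0*I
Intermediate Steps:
S = -4 (S = -8 + 4 = -4)
z = 0 (z = 0*(-4 + 1) = 0*(-3) = 0)
w(k) = 2*I (w(k) = √(-4 + 0) = √(-4) = 2*I)
w(3)*(-283 - 350) = (2*I)*(-283 - 350) = (2*I)*(-633) = -1266*I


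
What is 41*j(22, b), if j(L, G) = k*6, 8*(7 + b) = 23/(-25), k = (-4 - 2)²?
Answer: 8856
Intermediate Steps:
k = 36 (k = (-6)² = 36)
b = -1423/200 (b = -7 + (23/(-25))/8 = -7 + (23*(-1/25))/8 = -7 + (⅛)*(-23/25) = -7 - 23/200 = -1423/200 ≈ -7.1150)
j(L, G) = 216 (j(L, G) = 36*6 = 216)
41*j(22, b) = 41*216 = 8856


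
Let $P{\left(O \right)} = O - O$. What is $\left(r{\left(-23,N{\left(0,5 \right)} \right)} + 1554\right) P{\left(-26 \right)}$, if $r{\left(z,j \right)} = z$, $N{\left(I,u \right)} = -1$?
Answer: $0$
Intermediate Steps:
$P{\left(O \right)} = 0$
$\left(r{\left(-23,N{\left(0,5 \right)} \right)} + 1554\right) P{\left(-26 \right)} = \left(-23 + 1554\right) 0 = 1531 \cdot 0 = 0$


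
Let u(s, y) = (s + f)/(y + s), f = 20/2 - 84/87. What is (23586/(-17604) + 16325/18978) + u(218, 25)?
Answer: 1652007134/3633214743 ≈ 0.45470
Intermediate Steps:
f = 262/29 (f = 20*(1/2) - 84*1/87 = 10 - 28/29 = 262/29 ≈ 9.0345)
u(s, y) = (262/29 + s)/(s + y) (u(s, y) = (s + 262/29)/(y + s) = (262/29 + s)/(s + y))
(23586/(-17604) + 16325/18978) + u(218, 25) = (23586/(-17604) + 16325/18978) + (262/29 + 218)/(218 + 25) = (23586*(-1/17604) + 16325*(1/18978)) + (6584/29)/243 = (-3931/2934 + 16325/18978) + (1/243)*(6584/29) = -2225414/4640121 + 6584/7047 = 1652007134/3633214743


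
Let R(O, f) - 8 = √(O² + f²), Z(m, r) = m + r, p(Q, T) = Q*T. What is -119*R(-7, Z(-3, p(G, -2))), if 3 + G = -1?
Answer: -952 - 119*√74 ≈ -1975.7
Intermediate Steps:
G = -4 (G = -3 - 1 = -4)
R(O, f) = 8 + √(O² + f²)
-119*R(-7, Z(-3, p(G, -2))) = -119*(8 + √((-7)² + (-3 - 4*(-2))²)) = -119*(8 + √(49 + (-3 + 8)²)) = -119*(8 + √(49 + 5²)) = -119*(8 + √(49 + 25)) = -119*(8 + √74) = -952 - 119*√74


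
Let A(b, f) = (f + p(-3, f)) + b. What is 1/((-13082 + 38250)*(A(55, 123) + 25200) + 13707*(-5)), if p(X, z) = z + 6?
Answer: 1/641891641 ≈ 1.5579e-9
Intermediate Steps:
p(X, z) = 6 + z
A(b, f) = 6 + b + 2*f (A(b, f) = (f + (6 + f)) + b = (6 + 2*f) + b = 6 + b + 2*f)
1/((-13082 + 38250)*(A(55, 123) + 25200) + 13707*(-5)) = 1/((-13082 + 38250)*((6 + 55 + 2*123) + 25200) + 13707*(-5)) = 1/(25168*((6 + 55 + 246) + 25200) - 68535) = 1/(25168*(307 + 25200) - 68535) = 1/(25168*25507 - 68535) = 1/(641960176 - 68535) = 1/641891641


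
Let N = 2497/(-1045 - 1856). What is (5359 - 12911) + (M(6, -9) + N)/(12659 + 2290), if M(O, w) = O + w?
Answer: -327507965248/43367049 ≈ -7552.0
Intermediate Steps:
N = -2497/2901 (N = 2497/(-2901) = 2497*(-1/2901) = -2497/2901 ≈ -0.86074)
(5359 - 12911) + (M(6, -9) + N)/(12659 + 2290) = (5359 - 12911) + ((6 - 9) - 2497/2901)/(12659 + 2290) = -7552 + (-3 - 2497/2901)/14949 = -7552 - 11200/2901*1/14949 = -7552 - 11200/43367049 = -327507965248/43367049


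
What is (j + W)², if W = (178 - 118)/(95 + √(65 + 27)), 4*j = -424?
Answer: 885854006404/79798489 + 225887520*√23/79798489 ≈ 11115.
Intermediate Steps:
j = -106 (j = (¼)*(-424) = -106)
W = 60/(95 + 2*√23) (W = 60/(95 + √92) = 60/(95 + 2*√23) ≈ 0.57366)
(j + W)² = (-106 + (5700/8933 - 120*√23/8933))² = (-941198/8933 - 120*√23/8933)²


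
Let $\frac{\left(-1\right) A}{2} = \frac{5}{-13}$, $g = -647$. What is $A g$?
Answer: $- \frac{6470}{13} \approx -497.69$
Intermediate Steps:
$A = \frac{10}{13}$ ($A = - 2 \frac{5}{-13} = - 2 \cdot 5 \left(- \frac{1}{13}\right) = \left(-2\right) \left(- \frac{5}{13}\right) = \frac{10}{13} \approx 0.76923$)
$A g = \frac{10}{13} \left(-647\right) = - \frac{6470}{13}$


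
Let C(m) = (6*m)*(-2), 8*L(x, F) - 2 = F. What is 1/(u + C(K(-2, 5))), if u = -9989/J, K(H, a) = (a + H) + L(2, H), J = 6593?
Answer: -6593/247337 ≈ -0.026656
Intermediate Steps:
L(x, F) = 1/4 + F/8
K(H, a) = 1/4 + a + 9*H/8 (K(H, a) = (a + H) + (1/4 + H/8) = (H + a) + (1/4 + H/8) = 1/4 + a + 9*H/8)
u = -9989/6593 ≈ -1.5151
C(m) = -12*m
1/(u + C(K(-2, 5))) = 1/(-9989/6593 - 12*(1/4 + 5 + (9/8)*(-2))) = 1/(-9989/6593 - 12*(1/4 + 5 - 9/4)) = 1/(-9989/6593 - 12*3) = 1/(-9989/6593 - 36) = 1/(-247337/6593) = -6593/247337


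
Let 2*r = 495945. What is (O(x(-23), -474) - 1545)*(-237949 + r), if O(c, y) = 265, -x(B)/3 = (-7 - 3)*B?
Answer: -12830080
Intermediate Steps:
x(B) = 30*B (x(B) = -3*(-7 - 3)*B = -(-30)*B = 30*B)
r = 495945/2 (r = (½)*495945 = 495945/2 ≈ 2.4797e+5)
(O(x(-23), -474) - 1545)*(-237949 + r) = (265 - 1545)*(-237949 + 495945/2) = -1280*20047/2 = -12830080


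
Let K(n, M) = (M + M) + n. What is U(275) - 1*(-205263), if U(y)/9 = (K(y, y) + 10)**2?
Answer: 6480288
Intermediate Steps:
K(n, M) = n + 2*M (K(n, M) = 2*M + n = n + 2*M)
U(y) = 9*(10 + 3*y)**2 (U(y) = 9*((y + 2*y) + 10)**2 = 9*(3*y + 10)**2 = 9*(10 + 3*y)**2)
U(275) - 1*(-205263) = 9*(10 + 3*275)**2 - 1*(-205263) = 9*(10 + 825)**2 + 205263 = 9*835**2 + 205263 = 9*697225 + 205263 = 6275025 + 205263 = 6480288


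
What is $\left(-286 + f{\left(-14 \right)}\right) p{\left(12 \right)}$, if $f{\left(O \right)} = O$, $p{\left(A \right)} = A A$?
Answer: $-43200$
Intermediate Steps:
$p{\left(A \right)} = A^{2}$
$\left(-286 + f{\left(-14 \right)}\right) p{\left(12 \right)} = \left(-286 - 14\right) 12^{2} = \left(-300\right) 144 = -43200$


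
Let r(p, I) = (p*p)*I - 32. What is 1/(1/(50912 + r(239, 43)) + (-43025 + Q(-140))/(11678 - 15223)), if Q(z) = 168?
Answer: 8887609235/107446059676 ≈ 0.082717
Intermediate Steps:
r(p, I) = -32 + I*p² (r(p, I) = p²*I - 32 = I*p² - 32 = -32 + I*p²)
1/(1/(50912 + r(239, 43)) + (-43025 + Q(-140))/(11678 - 15223)) = 1/(1/(50912 + (-32 + 43*239²)) + (-43025 + 168)/(11678 - 15223)) = 1/(1/(50912 + (-32 + 43*57121)) - 42857/(-3545)) = 1/(1/(50912 + (-32 + 2456203)) - 42857*(-1/3545)) = 1/(1/(50912 + 2456171) + 42857/3545) = 1/(1/2507083 + 42857/3545) = 1/(107446059676/8887609235) = 8887609235/107446059676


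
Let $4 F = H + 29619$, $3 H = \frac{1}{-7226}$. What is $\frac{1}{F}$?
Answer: $\frac{86712}{642080681} \approx 0.00013505$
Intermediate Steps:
$H = - \frac{1}{21678}$ ($H = \frac{1}{3 \left(-7226\right)} = \frac{1}{3} \left(- \frac{1}{7226}\right) = - \frac{1}{21678} \approx -4.613 \cdot 10^{-5}$)
$F = \frac{642080681}{86712}$ ($F = \frac{- \frac{1}{21678} + 29619}{4} = \frac{1}{4} \cdot \frac{642080681}{21678} = \frac{642080681}{86712} \approx 7404.8$)
$\frac{1}{F} = \frac{1}{\frac{642080681}{86712}} = \frac{86712}{642080681}$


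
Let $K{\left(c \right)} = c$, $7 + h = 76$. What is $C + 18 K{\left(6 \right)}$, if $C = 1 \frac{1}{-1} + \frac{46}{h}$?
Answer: $\frac{323}{3} \approx 107.67$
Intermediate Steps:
$h = 69$ ($h = -7 + 76 = 69$)
$C = - \frac{1}{3}$ ($C = 1 \frac{1}{-1} + \frac{46}{69} = 1 \left(-1\right) + 46 \cdot \frac{1}{69} = -1 + \frac{2}{3} = - \frac{1}{3} \approx -0.33333$)
$C + 18 K{\left(6 \right)} = - \frac{1}{3} + 18 \cdot 6 = - \frac{1}{3} + 108 = \frac{323}{3}$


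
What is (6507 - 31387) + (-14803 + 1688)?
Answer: -37995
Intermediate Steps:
(6507 - 31387) + (-14803 + 1688) = -24880 - 13115 = -37995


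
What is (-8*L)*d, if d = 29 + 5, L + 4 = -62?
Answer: 17952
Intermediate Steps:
L = -66 (L = -4 - 62 = -66)
d = 34
(-8*L)*d = -8*(-66)*34 = 528*34 = 17952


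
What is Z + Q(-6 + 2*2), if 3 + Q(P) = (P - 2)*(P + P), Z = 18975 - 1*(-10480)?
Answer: 29468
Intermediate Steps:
Z = 29455 (Z = 18975 + 10480 = 29455)
Q(P) = -3 + 2*P*(-2 + P) (Q(P) = -3 + (P - 2)*(P + P) = -3 + (-2 + P)*(2*P) = -3 + 2*P*(-2 + P))
Z + Q(-6 + 2*2) = 29455 + (-3 - 4*(-6 + 2*2) + 2*(-6 + 2*2)²) = 29455 + (-3 - 4*(-6 + 4) + 2*(-6 + 4)²) = 29455 + (-3 - 4*(-2) + 2*(-2)²) = 29455 + (-3 + 8 + 2*4) = 29455 + (-3 + 8 + 8) = 29455 + 13 = 29468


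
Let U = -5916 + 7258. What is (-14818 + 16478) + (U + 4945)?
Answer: 7947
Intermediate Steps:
U = 1342
(-14818 + 16478) + (U + 4945) = (-14818 + 16478) + (1342 + 4945) = 1660 + 6287 = 7947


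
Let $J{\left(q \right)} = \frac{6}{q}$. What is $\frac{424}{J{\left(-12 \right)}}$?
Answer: $-848$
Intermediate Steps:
$\frac{424}{J{\left(-12 \right)}} = \frac{424}{6 \frac{1}{-12}} = \frac{424}{6 \left(- \frac{1}{12}\right)} = \frac{424}{- \frac{1}{2}} = 424 \left(-2\right) = -848$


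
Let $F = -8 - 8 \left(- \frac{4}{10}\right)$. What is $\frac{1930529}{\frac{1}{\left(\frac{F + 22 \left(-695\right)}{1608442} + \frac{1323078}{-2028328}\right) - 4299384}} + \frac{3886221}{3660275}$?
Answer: $- \frac{6938891514374099840781147791}{836002285900100} \approx -8.3001 \cdot 10^{12}$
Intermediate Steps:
$F = - \frac{24}{5}$ ($F = -8 - 8 \left(\left(-4\right) \frac{1}{10}\right) = -8 - - \frac{16}{5} = -8 + \frac{16}{5} = - \frac{24}{5} \approx -4.8$)
$\frac{1930529}{\frac{1}{\left(\frac{F + 22 \left(-695\right)}{1608442} + \frac{1323078}{-2028328}\right) - 4299384}} + \frac{3886221}{3660275} = \frac{1930529}{\frac{1}{\left(\frac{- \frac{24}{5} + 22 \left(-695\right)}{1608442} + \frac{1323078}{-2028328}\right) - 4299384}} + \frac{3886221}{3660275} = \frac{1930529}{\frac{1}{\left(\left(- \frac{24}{5} - 15290\right) \frac{1}{1608442} + 1323078 \left(- \frac{1}{2028328}\right)\right) - 4299384}} + 3886221 \cdot \frac{1}{3660275} = \frac{1930529}{\frac{1}{\left(\left(- \frac{76474}{5}\right) \frac{1}{1608442} - \frac{661539}{1014164}\right) - 4299384}} + \frac{3886221}{3660275} = \frac{1930529}{\frac{1}{\left(- \frac{38237}{4021105} - \frac{661539}{1014164}\right) - 4299384}} + \frac{3886221}{3660275} = \frac{1930529}{\frac{1}{- \frac{2698896369463}{4078059931220} - 4299384}} + \frac{3886221}{3660275} = \frac{1930529}{\frac{1}{- \frac{17533148318224737943}{4078059931220}}} + \frac{3886221}{3660275} = \frac{1930529}{- \frac{4078059931220}{17533148318224737943}} + \frac{3886221}{3660275} = 1930529 \left(- \frac{17533148318224737943}{4078059931220}\right) + \frac{3886221}{3660275} = - \frac{33848251289634085116361847}{4078059931220} + \frac{3886221}{3660275} = - \frac{6938891514374099840781147791}{836002285900100}$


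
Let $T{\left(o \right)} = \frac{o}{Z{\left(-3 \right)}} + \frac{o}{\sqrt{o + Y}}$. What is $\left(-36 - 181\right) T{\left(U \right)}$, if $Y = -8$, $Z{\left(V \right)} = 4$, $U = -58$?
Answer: $\frac{6293}{2} - \frac{6293 i \sqrt{66}}{33} \approx 3146.5 - 1549.2 i$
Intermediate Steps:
$T{\left(o \right)} = \frac{o}{4} + \frac{o}{\sqrt{-8 + o}}$ ($T{\left(o \right)} = \frac{o}{4} + \frac{o}{\sqrt{o - 8}} = o \frac{1}{4} + \frac{o}{\sqrt{-8 + o}} = \frac{o}{4} + \frac{o}{\sqrt{-8 + o}}$)
$\left(-36 - 181\right) T{\left(U \right)} = \left(-36 - 181\right) \left(\frac{1}{4} \left(-58\right) - \frac{58}{\sqrt{-8 - 58}}\right) = \left(-36 - 181\right) \left(- \frac{29}{2} - \frac{58}{i \sqrt{66}}\right) = - 217 \left(- \frac{29}{2} - 58 \left(- \frac{i \sqrt{66}}{66}\right)\right) = - 217 \left(- \frac{29}{2} + \frac{29 i \sqrt{66}}{33}\right) = \frac{6293}{2} - \frac{6293 i \sqrt{66}}{33}$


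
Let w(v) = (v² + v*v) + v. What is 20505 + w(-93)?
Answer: 37710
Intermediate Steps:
w(v) = v + 2*v² (w(v) = (v² + v²) + v = 2*v² + v = v + 2*v²)
20505 + w(-93) = 20505 - 93*(1 + 2*(-93)) = 20505 - 93*(1 - 186) = 20505 - 93*(-185) = 20505 + 17205 = 37710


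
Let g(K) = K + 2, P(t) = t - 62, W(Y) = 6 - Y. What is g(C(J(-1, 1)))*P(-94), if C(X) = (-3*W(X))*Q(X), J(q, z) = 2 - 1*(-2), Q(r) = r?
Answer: 3432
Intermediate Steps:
J(q, z) = 4 (J(q, z) = 2 + 2 = 4)
P(t) = -62 + t
C(X) = X*(-18 + 3*X) (C(X) = (-3*(6 - X))*X = (-18 + 3*X)*X = X*(-18 + 3*X))
g(K) = 2 + K
g(C(J(-1, 1)))*P(-94) = (2 + 3*4*(-6 + 4))*(-62 - 94) = (2 + 3*4*(-2))*(-156) = (2 - 24)*(-156) = -22*(-156) = 3432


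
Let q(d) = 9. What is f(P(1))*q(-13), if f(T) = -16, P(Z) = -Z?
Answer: -144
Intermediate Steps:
f(P(1))*q(-13) = -16*9 = -144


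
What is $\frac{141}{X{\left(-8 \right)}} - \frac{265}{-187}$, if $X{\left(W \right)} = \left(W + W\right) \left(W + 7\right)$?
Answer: $\frac{30607}{2992} \approx 10.23$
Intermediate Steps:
$X{\left(W \right)} = 2 W \left(7 + W\right)$
$\frac{141}{X{\left(-8 \right)}} - \frac{265}{-187} = \frac{141}{2 \left(-8\right) \left(7 - 8\right)} - \frac{265}{-187} = \frac{141}{2 \left(-8\right) \left(-1\right)} - - \frac{265}{187} = \frac{141}{16} + \frac{265}{187} = \frac{30607}{2992}$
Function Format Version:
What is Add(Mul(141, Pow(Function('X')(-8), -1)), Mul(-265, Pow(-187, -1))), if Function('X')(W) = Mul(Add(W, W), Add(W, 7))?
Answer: Rational(30607, 2992) ≈ 10.230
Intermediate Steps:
Function('X')(W) = Mul(2, W, Add(7, W)) (Function('X')(W) = Mul(Mul(2, W), Add(7, W)) = Mul(2, W, Add(7, W)))
Add(Mul(141, Pow(Function('X')(-8), -1)), Mul(-265, Pow(-187, -1))) = Add(Mul(141, Pow(Mul(2, -8, Add(7, -8)), -1)), Mul(-265, Pow(-187, -1))) = Add(Mul(141, Pow(Mul(2, -8, -1), -1)), Mul(-265, Rational(-1, 187))) = Add(Mul(141, Pow(16, -1)), Rational(265, 187)) = Add(Mul(141, Rational(1, 16)), Rational(265, 187)) = Add(Rational(141, 16), Rational(265, 187)) = Rational(30607, 2992)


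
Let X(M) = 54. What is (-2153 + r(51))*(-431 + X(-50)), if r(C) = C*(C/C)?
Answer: 792454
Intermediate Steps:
r(C) = C (r(C) = C*1 = C)
(-2153 + r(51))*(-431 + X(-50)) = (-2153 + 51)*(-431 + 54) = -2102*(-377) = 792454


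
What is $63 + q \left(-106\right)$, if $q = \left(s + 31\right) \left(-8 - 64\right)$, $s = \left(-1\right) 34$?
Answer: $-22833$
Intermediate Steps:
$s = -34$
$q = 216$ ($q = \left(-34 + 31\right) \left(-8 - 64\right) = \left(-3\right) \left(-72\right) = 216$)
$63 + q \left(-106\right) = 63 + 216 \left(-106\right) = 63 - 22896 = -22833$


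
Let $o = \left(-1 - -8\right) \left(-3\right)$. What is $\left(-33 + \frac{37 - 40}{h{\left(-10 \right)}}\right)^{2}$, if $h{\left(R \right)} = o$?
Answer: $\frac{52900}{49} \approx 1079.6$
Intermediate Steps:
$o = -21$ ($o = \left(-1 + 8\right) \left(-3\right) = 7 \left(-3\right) = -21$)
$h{\left(R \right)} = -21$
$\left(-33 + \frac{37 - 40}{h{\left(-10 \right)}}\right)^{2} = \left(-33 + \frac{37 - 40}{-21}\right)^{2} = \left(-33 - - \frac{1}{7}\right)^{2} = \left(-33 + \frac{1}{7}\right)^{2} = \left(- \frac{230}{7}\right)^{2} = \frac{52900}{49}$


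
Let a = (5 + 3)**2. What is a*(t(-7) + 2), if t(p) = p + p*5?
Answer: -2560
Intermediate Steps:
t(p) = 6*p (t(p) = p + 5*p = 6*p)
a = 64 (a = 8**2 = 64)
a*(t(-7) + 2) = 64*(6*(-7) + 2) = 64*(-42 + 2) = 64*(-40) = -2560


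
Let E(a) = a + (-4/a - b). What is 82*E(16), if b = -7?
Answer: 3731/2 ≈ 1865.5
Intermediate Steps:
E(a) = 7 + a - 4/a (E(a) = a + (-4/a - 1*(-7)) = a + (-4/a + 7) = a + (7 - 4/a) = 7 + a - 4/a)
82*E(16) = 82*(7 + 16 - 4/16) = 82*(7 + 16 - 4*1/16) = 82*(7 + 16 - 1/4) = 82*(91/4) = 3731/2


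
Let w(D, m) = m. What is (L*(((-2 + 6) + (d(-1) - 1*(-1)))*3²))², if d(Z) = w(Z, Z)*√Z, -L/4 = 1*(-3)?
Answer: 279936 - 116640*I ≈ 2.7994e+5 - 1.1664e+5*I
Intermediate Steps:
L = 12 (L = -4*(-3) = 12)
d(Z) = Z^(3/2) (d(Z) = Z*√Z = Z^(3/2))
(L*(((-2 + 6) + (d(-1) - 1*(-1)))*3²))² = (12*(((-2 + 6) + ((-1)^(3/2) - 1*(-1)))*3²))² = (12*((4 + (-I + 1))*9))² = (12*((4 + (1 - I))*9))² = (12*((5 - I)*9))² = (12*(45 - 9*I))² = (540 - 108*I)²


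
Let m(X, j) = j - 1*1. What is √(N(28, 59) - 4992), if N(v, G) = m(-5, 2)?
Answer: I*√4991 ≈ 70.647*I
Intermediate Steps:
m(X, j) = -1 + j (m(X, j) = j - 1 = -1 + j)
N(v, G) = 1 (N(v, G) = -1 + 2 = 1)
√(N(28, 59) - 4992) = √(1 - 4992) = √(-4991) = I*√4991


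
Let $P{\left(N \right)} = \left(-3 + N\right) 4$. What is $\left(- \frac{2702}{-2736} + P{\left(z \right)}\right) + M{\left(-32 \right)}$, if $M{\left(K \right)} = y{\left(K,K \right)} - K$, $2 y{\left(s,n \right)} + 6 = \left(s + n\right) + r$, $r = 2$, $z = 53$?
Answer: $\frac{272215}{1368} \approx 198.99$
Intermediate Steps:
$P{\left(N \right)} = -12 + 4 N$
$y{\left(s,n \right)} = -2 + \frac{n}{2} + \frac{s}{2}$ ($y{\left(s,n \right)} = -3 + \frac{\left(s + n\right) + 2}{2} = -3 + \frac{\left(n + s\right) + 2}{2} = -3 + \frac{2 + n + s}{2} = -3 + \left(1 + \frac{n}{2} + \frac{s}{2}\right) = -2 + \frac{n}{2} + \frac{s}{2}$)
$M{\left(K \right)} = -2$ ($M{\left(K \right)} = \left(-2 + \frac{K}{2} + \frac{K}{2}\right) - K = \left(-2 + K\right) - K = -2$)
$\left(- \frac{2702}{-2736} + P{\left(z \right)}\right) + M{\left(-32 \right)} = \left(- \frac{2702}{-2736} + \left(-12 + 4 \cdot 53\right)\right) - 2 = \left(\left(-2702\right) \left(- \frac{1}{2736}\right) + \left(-12 + 212\right)\right) - 2 = \left(\frac{1351}{1368} + 200\right) - 2 = \frac{274951}{1368} - 2 = \frac{272215}{1368}$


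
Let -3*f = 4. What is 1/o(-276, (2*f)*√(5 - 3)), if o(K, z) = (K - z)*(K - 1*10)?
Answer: 621/49010104 + 3*√2/24505052 ≈ 1.2844e-5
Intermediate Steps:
f = -4/3 (f = -⅓*4 = -4/3 ≈ -1.3333)
o(K, z) = (-10 + K)*(K - z) (o(K, z) = (K - z)*(K - 10) = (K - z)*(-10 + K) = (-10 + K)*(K - z))
1/o(-276, (2*f)*√(5 - 3)) = 1/((-276)² - 10*(-276) + 10*((2*(-4/3))*√(5 - 3)) - 1*(-276)*(2*(-4/3))*√(5 - 3)) = 1/(76176 + 2760 + 10*(-8*√2/3) - 1*(-276)*(-8*√2/3)) = 1/(76176 + 2760 - 80*√2/3 - 736*√2) = 1/(78936 - 2288*√2/3)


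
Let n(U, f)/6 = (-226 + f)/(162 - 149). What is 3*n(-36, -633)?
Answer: -15462/13 ≈ -1189.4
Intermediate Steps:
n(U, f) = -1356/13 + 6*f/13 (n(U, f) = 6*((-226 + f)/(162 - 149)) = 6*((-226 + f)/13) = 6*((-226 + f)*(1/13)) = 6*(-226/13 + f/13) = -1356/13 + 6*f/13)
3*n(-36, -633) = 3*(-1356/13 + (6/13)*(-633)) = 3*(-1356/13 - 3798/13) = 3*(-5154/13) = -15462/13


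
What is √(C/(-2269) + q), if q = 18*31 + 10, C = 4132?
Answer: 18*√8996585/2269 ≈ 23.795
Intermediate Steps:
q = 568 (q = 558 + 10 = 568)
√(C/(-2269) + q) = √(4132/(-2269) + 568) = √(4132*(-1/2269) + 568) = √(-4132/2269 + 568) = √(1284660/2269) = 18*√8996585/2269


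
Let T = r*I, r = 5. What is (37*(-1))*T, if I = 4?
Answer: -740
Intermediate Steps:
T = 20 (T = 5*4 = 20)
(37*(-1))*T = (37*(-1))*20 = -37*20 = -740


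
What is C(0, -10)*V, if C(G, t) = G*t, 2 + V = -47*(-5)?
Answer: 0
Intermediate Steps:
V = 233 (V = -2 - 47*(-5) = -2 + 235 = 233)
C(0, -10)*V = (0*(-10))*233 = 0*233 = 0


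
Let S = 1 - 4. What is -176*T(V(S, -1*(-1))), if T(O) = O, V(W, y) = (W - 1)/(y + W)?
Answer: -352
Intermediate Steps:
S = -3
V(W, y) = (-1 + W)/(W + y)
-176*T(V(S, -1*(-1))) = -176*(-1 - 3)/(-3 - 1*(-1)) = -176*(-4)/(-3 + 1) = -176*(-4)/(-2) = -(-88)*(-4) = -176*2 = -352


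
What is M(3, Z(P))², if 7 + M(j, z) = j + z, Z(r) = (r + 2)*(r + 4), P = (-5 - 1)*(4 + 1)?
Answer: 524176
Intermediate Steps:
P = -30 (P = -6*5 = -30)
Z(r) = (2 + r)*(4 + r)
M(j, z) = -7 + j + z (M(j, z) = -7 + (j + z) = -7 + j + z)
M(3, Z(P))² = (-7 + 3 + (8 + (-30)² + 6*(-30)))² = (-7 + 3 + (8 + 900 - 180))² = (-7 + 3 + 728)² = 724² = 524176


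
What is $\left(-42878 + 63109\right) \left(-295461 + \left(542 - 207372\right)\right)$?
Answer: $-10161849221$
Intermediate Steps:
$\left(-42878 + 63109\right) \left(-295461 + \left(542 - 207372\right)\right) = 20231 \left(-295461 - 206830\right) = 20231 \left(-502291\right) = -10161849221$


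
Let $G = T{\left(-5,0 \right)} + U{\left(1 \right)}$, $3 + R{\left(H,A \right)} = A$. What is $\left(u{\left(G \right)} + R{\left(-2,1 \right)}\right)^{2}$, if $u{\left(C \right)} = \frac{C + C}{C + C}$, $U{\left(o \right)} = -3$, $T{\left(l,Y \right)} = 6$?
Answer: $1$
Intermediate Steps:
$R{\left(H,A \right)} = -3 + A$
$G = 3$ ($G = 6 - 3 = 3$)
$u{\left(C \right)} = 1$ ($u{\left(C \right)} = \frac{2 C}{2 C} = 2 C \frac{1}{2 C} = 1$)
$\left(u{\left(G \right)} + R{\left(-2,1 \right)}\right)^{2} = \left(1 + \left(-3 + 1\right)\right)^{2} = \left(1 - 2\right)^{2} = \left(-1\right)^{2} = 1$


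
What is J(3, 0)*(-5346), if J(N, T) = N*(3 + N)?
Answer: -96228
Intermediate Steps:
J(3, 0)*(-5346) = (3*(3 + 3))*(-5346) = (3*6)*(-5346) = 18*(-5346) = -96228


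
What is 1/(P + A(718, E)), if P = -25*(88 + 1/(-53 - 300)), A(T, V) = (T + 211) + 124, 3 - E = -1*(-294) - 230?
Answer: -353/404866 ≈ -0.00087189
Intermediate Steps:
E = -61 (E = 3 - (-1*(-294) - 230) = 3 - (294 - 230) = 3 - 1*64 = 3 - 64 = -61)
A(T, V) = 335 + T (A(T, V) = (211 + T) + 124 = 335 + T)
P = -776575/353 (P = -25*(88 + 1/(-353)) = -25*(88 - 1/353) = -25*31063/353 = -776575/353 ≈ -2199.9)
1/(P + A(718, E)) = 1/(-776575/353 + (335 + 718)) = 1/(-776575/353 + 1053) = 1/(-404866/353) = -353/404866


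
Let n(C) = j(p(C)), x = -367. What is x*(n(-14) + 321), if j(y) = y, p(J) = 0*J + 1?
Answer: -118174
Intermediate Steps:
p(J) = 1 (p(J) = 0 + 1 = 1)
n(C) = 1
x*(n(-14) + 321) = -367*(1 + 321) = -367*322 = -118174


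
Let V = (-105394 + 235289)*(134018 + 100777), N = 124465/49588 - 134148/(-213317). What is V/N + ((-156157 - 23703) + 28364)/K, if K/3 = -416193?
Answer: 36619016791756747882466444/3768737122453581 ≈ 9.7165e+9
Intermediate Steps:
K = -1248579 (K = 3*(-416193) = -1248579)
N = 3018421039/961633036 (N = 124465*(1/49588) - 134148*(-1/213317) = 11315/4508 + 134148/213317 = 3018421039/961633036 ≈ 3.1388)
V = 30498696525 (V = 129895*234795 = 30498696525)
V/N + ((-156157 - 23703) + 28364)/K = 30498696525/(3018421039/961633036) + ((-156157 - 23703) + 28364)/(-1248579) = 30498696525*(961633036/3018421039) + (-179860 + 28364)*(-1/1248579) = 29328554133378399900/3018421039 - 151496*(-1/1248579) = 29328554133378399900/3018421039 + 151496/1248579 = 36619016791756747882466444/3768737122453581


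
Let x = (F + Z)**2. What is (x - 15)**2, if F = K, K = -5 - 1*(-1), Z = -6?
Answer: 7225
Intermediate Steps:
K = -4 (K = -5 + 1 = -4)
F = -4
x = 100 (x = (-4 - 6)**2 = (-10)**2 = 100)
(x - 15)**2 = (100 - 15)**2 = 85**2 = 7225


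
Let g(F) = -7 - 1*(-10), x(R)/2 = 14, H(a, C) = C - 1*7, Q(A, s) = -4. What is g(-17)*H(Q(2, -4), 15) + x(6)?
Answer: 52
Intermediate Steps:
H(a, C) = -7 + C (H(a, C) = C - 7 = -7 + C)
x(R) = 28 (x(R) = 2*14 = 28)
g(F) = 3 (g(F) = -7 + 10 = 3)
g(-17)*H(Q(2, -4), 15) + x(6) = 3*(-7 + 15) + 28 = 3*8 + 28 = 24 + 28 = 52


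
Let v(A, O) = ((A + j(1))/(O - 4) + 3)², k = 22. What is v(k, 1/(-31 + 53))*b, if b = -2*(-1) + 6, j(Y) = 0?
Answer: 397832/7569 ≈ 52.561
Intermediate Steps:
v(A, O) = (3 + A/(-4 + O))² (v(A, O) = ((A + 0)/(O - 4) + 3)² = (A/(-4 + O) + 3)² = (3 + A/(-4 + O))²)
b = 8 (b = 2 + 6 = 8)
v(k, 1/(-31 + 53))*b = ((-12 + 22 + 3/(-31 + 53))²/(-4 + 1/(-31 + 53))²)*8 = ((-12 + 22 + 3/22)²/(-4 + 1/22)²)*8 = ((-12 + 22 + 3*(1/22))²/(-4 + 1/22)²)*8 = ((-12 + 22 + 3/22)²/(-87/22)²)*8 = (484*(223/22)²/7569)*8 = ((484/7569)*(49729/484))*8 = (49729/7569)*8 = 397832/7569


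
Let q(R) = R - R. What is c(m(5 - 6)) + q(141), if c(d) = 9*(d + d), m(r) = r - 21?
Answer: -396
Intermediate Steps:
m(r) = -21 + r
c(d) = 18*d (c(d) = 9*(2*d) = 18*d)
q(R) = 0
c(m(5 - 6)) + q(141) = 18*(-21 + (5 - 6)) + 0 = 18*(-21 - 1) + 0 = 18*(-22) + 0 = -396 + 0 = -396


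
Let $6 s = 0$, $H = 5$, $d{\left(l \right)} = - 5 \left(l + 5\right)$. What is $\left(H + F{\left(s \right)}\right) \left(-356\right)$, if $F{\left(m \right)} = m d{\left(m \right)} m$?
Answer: $-1780$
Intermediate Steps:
$d{\left(l \right)} = -25 - 5 l$ ($d{\left(l \right)} = - 5 \left(5 + l\right) = -25 - 5 l$)
$s = 0$ ($s = \frac{1}{6} \cdot 0 = 0$)
$F{\left(m \right)} = m^{2} \left(-25 - 5 m\right)$ ($F{\left(m \right)} = m \left(-25 - 5 m\right) m = m^{2} \left(-25 - 5 m\right)$)
$\left(H + F{\left(s \right)}\right) \left(-356\right) = \left(5 + 5 \cdot 0^{2} \left(-5 - 0\right)\right) \left(-356\right) = \left(5 + 5 \cdot 0 \left(-5 + 0\right)\right) \left(-356\right) = \left(5 + 5 \cdot 0 \left(-5\right)\right) \left(-356\right) = \left(5 + 0\right) \left(-356\right) = 5 \left(-356\right) = -1780$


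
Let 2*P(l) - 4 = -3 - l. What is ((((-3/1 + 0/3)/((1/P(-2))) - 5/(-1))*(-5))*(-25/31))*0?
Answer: 0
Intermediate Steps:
P(l) = ½ - l/2 (P(l) = 2 + (-3 - l)/2 = 2 + (-3/2 - l/2) = ½ - l/2)
((((-3/1 + 0/3)/((1/P(-2))) - 5/(-1))*(-5))*(-25/31))*0 = ((((-3/1 + 0/3)/((1/(½ - ½*(-2)))) - 5/(-1))*(-5))*(-25/31))*0 = ((((-3*1 + 0*(⅓))/((1/(½ + 1))) - 5*(-1))*(-5))*(-25*1/31))*0 = ((((-3 + 0)/((1/(3/2))) + 5)*(-5))*(-25/31))*0 = (((-3/(1*(⅔)) + 5)*(-5))*(-25/31))*0 = (((-3/⅔ + 5)*(-5))*(-25/31))*0 = (((-3*3/2 + 5)*(-5))*(-25/31))*0 = (((-9/2 + 5)*(-5))*(-25/31))*0 = (((½)*(-5))*(-25/31))*0 = -5/2*(-25/31)*0 = (125/62)*0 = 0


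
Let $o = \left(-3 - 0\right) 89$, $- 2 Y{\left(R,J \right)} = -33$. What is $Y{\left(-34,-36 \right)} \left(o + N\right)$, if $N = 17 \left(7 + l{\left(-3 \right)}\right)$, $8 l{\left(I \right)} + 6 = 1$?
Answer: $- \frac{41877}{16} \approx -2617.3$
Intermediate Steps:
$Y{\left(R,J \right)} = \frac{33}{2}$ ($Y{\left(R,J \right)} = \left(- \frac{1}{2}\right) \left(-33\right) = \frac{33}{2}$)
$l{\left(I \right)} = - \frac{5}{8}$ ($l{\left(I \right)} = - \frac{3}{4} + \frac{1}{8} \cdot 1 = - \frac{3}{4} + \frac{1}{8} = - \frac{5}{8}$)
$o = -267$ ($o = \left(-3 + 0\right) 89 = \left(-3\right) 89 = -267$)
$N = \frac{867}{8}$ ($N = 17 \left(7 - \frac{5}{8}\right) = 17 \cdot \frac{51}{8} = \frac{867}{8} \approx 108.38$)
$Y{\left(-34,-36 \right)} \left(o + N\right) = \frac{33 \left(-267 + \frac{867}{8}\right)}{2} = \frac{33}{2} \left(- \frac{1269}{8}\right) = - \frac{41877}{16}$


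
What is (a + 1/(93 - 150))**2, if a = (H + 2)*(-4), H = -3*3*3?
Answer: 32478601/3249 ≈ 9996.5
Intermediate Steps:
H = -27 (H = -9*3 = -27)
a = 100 (a = (-27 + 2)*(-4) = -25*(-4) = 100)
(a + 1/(93 - 150))**2 = (100 + 1/(93 - 150))**2 = (100 + 1/(-57))**2 = (100 - 1/57)**2 = (5699/57)**2 = 32478601/3249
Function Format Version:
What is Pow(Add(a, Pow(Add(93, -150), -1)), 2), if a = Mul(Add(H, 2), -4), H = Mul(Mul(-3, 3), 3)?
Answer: Rational(32478601, 3249) ≈ 9996.5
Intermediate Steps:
H = -27 (H = Mul(-9, 3) = -27)
a = 100 (a = Mul(Add(-27, 2), -4) = Mul(-25, -4) = 100)
Pow(Add(a, Pow(Add(93, -150), -1)), 2) = Pow(Add(100, Pow(Add(93, -150), -1)), 2) = Pow(Add(100, Pow(-57, -1)), 2) = Pow(Add(100, Rational(-1, 57)), 2) = Pow(Rational(5699, 57), 2) = Rational(32478601, 3249)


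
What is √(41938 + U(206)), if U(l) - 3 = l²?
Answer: √84377 ≈ 290.48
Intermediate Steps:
U(l) = 3 + l²
√(41938 + U(206)) = √(41938 + (3 + 206²)) = √(41938 + (3 + 42436)) = √(41938 + 42439) = √84377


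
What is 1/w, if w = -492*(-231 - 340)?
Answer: 1/280932 ≈ 3.5596e-6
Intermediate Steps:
w = 280932 (w = -492*(-571) = 280932)
1/w = 1/280932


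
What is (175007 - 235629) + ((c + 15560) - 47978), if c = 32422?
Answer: -60618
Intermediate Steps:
(175007 - 235629) + ((c + 15560) - 47978) = (175007 - 235629) + ((32422 + 15560) - 47978) = -60622 + (47982 - 47978) = -60622 + 4 = -60618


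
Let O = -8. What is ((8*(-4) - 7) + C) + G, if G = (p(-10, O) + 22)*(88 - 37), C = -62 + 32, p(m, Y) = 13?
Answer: 1716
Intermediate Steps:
C = -30
G = 1785 (G = (13 + 22)*(88 - 37) = 35*51 = 1785)
((8*(-4) - 7) + C) + G = ((8*(-4) - 7) - 30) + 1785 = ((-32 - 7) - 30) + 1785 = (-39 - 30) + 1785 = -69 + 1785 = 1716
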